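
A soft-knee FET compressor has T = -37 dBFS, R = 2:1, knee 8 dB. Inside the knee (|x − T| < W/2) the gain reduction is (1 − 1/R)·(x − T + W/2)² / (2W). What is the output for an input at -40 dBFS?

-40.03125 dBFS

x − T + W/2 = -40 − (-37) + 4 = 1.
GR = (1 − 1/2) × 1² / 16 = 0.5 × 1 / 16 = 0.03125 dB.
Output = -40 − 0.03125 = -40.03125 dBFS.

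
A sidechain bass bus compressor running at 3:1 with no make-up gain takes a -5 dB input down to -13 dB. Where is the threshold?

-17 dB

Let T be the threshold. Output overshoot = (input overshoot)/R, so -13 − T = (-5 − T)/3.
3·(-13 − T) = -5 − T → 2·T = -39 − (-5) = -34.
T = -34/2 = -17 dB.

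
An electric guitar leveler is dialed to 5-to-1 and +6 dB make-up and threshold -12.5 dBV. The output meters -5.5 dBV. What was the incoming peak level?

Remove make-up: -5.5 − 6 = -11.5 dBV.
The compressed level sits -11.5 − (-12.5) = 1 dB over threshold.
Input overshoot = R × output overshoot = 5 dB → input = -12.5 + 5 = -7.5 dBV.

-7.5 dBV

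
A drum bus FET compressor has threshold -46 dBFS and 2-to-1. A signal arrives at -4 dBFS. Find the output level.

-25 dBFS

-4 dBFS sits 42 dB over threshold.
The 42 dB excess becomes 21 dB after 2:1 reduction.
Output = -46 + 21 = -25 dBFS.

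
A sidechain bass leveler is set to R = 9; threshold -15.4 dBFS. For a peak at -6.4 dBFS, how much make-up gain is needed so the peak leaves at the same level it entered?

8 dB

The peak compresses to -15.4 + 9/9 = -14.4 dBFS.
To reach -6.4 dBFS requires -6.4 − (-14.4) = 8 dB of make-up.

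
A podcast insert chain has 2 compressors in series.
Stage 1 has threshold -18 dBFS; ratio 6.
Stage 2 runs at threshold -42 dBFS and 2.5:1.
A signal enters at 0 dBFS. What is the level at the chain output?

-31.2 dBFS

Stage 1: 0 dBFS is 18 dB over -18 dBFS; at 6:1 that becomes 3 dB over, giving -15 dBFS.
Stage 2: overshoot 27 dB → 27/2.5 = 10.8 dB → -31.2 dBFS.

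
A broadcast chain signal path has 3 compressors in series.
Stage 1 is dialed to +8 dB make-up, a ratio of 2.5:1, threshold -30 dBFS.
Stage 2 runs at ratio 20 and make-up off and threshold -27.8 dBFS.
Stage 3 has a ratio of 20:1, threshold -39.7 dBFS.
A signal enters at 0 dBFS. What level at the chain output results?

Stage 1: 0 dBFS is 30 dB over -30 dBFS; at 2.5:1 that becomes 12 dB over, giving -18 dBFS; +8 dB make-up → -10 dBFS.
Stage 2: -10 dBFS is 17.8 dB over -27.8 dBFS; at 20:1 that becomes 0.89 dB over, giving -26.91 dBFS.
Stage 3: overshoot 12.79 dB → 12.79/20 = 0.6395 dB → -39.0605 dBFS.

-39.0605 dBFS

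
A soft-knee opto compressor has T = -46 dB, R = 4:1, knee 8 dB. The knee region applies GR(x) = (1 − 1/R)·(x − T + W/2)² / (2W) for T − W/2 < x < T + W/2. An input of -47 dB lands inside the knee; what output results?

-47.421875 dB

x − T + W/2 = -47 − (-46) + 4 = 3.
GR = (1 − 1/4) × 3² / 16 = 0.75 × 9 / 16 = 0.421875 dB.
Output = -47 − 0.421875 = -47.421875 dB.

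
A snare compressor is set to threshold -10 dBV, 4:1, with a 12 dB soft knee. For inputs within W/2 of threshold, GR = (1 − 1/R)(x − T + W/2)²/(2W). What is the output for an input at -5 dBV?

-8.78125 dBV

x − T + W/2 = -5 − (-10) + 6 = 11.
GR = (1 − 1/4) × 11² / 24 = 0.75 × 121 / 24 = 3.78125 dB.
Output = -5 − 3.78125 = -8.78125 dBV.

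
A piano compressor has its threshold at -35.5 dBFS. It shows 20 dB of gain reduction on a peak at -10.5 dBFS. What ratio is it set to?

5:1

Input overshoot = -10.5 − (-35.5) = 25 dB.
Output overshoot = 25 − 20 = 5 dB.
Ratio = input overshoot / output overshoot = 25 / 5 = 5.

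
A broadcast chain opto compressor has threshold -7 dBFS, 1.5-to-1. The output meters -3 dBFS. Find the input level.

That's 4 dB above the -7 dBFS threshold.
Input overshoot = R × output overshoot = 6 dB → input = -7 + 6 = -1 dBFS.

-1 dBFS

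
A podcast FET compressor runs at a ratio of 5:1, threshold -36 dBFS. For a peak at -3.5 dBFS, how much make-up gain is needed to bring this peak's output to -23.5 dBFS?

6 dB

Overshoot 32.5 dB → 32.5/5 = 6.5 dB after compression, so the compressed level is -36 + 6.5 = -29.5 dBFS.
Make-up = target − compressed = -23.5 − (-29.5) = 6 dB.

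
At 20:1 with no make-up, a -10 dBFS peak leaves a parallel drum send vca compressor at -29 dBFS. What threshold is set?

-30 dBFS

Let T be the threshold. Output overshoot = (input overshoot)/R, so -29 − T = (-10 − T)/20.
20·(-29 − T) = -10 − T → 19·T = -580 − (-10) = -570.
T = -570/19 = -30 dBFS.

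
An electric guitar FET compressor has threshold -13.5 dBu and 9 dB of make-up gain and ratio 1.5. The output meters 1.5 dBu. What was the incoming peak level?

-4.5 dBu

Stripping the +9 dB make-up gives -7.5 dBu at the gain stage.
The compressed level sits -7.5 − (-13.5) = 6 dB over threshold.
Before 1.5:1 compression the overshoot was 6 × 1.5 = 9 dB, so input = -13.5 + 9 = -4.5 dBu.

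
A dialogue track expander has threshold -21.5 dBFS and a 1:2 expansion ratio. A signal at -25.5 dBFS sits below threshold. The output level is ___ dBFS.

Below threshold, a 1:2 expander applies gain = (2−1)×(T − x) of attenuation.
(2−1) × 4 = 4 dB, so output = -25.5 − 4 = -29.5 dBFS.

-29.5 dBFS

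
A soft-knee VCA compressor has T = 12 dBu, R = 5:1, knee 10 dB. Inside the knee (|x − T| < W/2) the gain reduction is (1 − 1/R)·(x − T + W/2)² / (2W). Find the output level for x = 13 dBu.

11.56 dBu

x − T + W/2 = 13 − 12 + 5 = 6.
GR = (1 − 1/5) × 6² / 20 = 0.8 × 36 / 20 = 1.44 dB.
Output = 13 − 1.44 = 11.56 dBu.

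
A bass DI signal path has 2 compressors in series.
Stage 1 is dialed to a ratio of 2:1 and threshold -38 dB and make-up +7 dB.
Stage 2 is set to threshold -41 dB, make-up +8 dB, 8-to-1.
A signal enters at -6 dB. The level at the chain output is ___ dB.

-29.75 dB

Stage 1: 32 dB above -38 dB, reduced 2:1 to 16 dB above → -22 dB; +7 dB make-up → -15 dB.
Stage 2: -15 dB is 26 dB over -41 dB; at 8:1 that becomes 3.25 dB over, giving -37.75 dB; +8 dB make-up → -29.75 dB.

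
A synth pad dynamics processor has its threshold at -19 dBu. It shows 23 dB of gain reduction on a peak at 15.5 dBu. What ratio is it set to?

Input overshoot = 15.5 − (-19) = 34.5 dB.
Output overshoot = 34.5 − 23 = 11.5 dB.
Ratio = input overshoot / output overshoot = 34.5 / 11.5 = 3.

3:1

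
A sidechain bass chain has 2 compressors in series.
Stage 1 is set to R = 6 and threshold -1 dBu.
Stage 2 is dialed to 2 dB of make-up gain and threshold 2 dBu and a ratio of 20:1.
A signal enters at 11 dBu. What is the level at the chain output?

Stage 1: 12 dB above -1 dBu, reduced 6:1 to 2 dB above → 1 dBu.
Stage 2: below threshold (1 ≤ 2); passes unchanged; make-up brings it to 3 dBu.

3 dBu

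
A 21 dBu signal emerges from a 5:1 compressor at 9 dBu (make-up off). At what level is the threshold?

Gain reduction = 21 − 9 = 12 dB; output overshoot = GR / (R − 1) = 12 / 4 = 3 dB.
Threshold = output − output overshoot = 9 − 3 = 6 dBu.

6 dBu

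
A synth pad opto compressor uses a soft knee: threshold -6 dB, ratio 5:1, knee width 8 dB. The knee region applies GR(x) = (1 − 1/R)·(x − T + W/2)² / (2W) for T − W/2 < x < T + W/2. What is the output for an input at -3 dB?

x − T + W/2 = -3 − (-6) + 4 = 7.
GR = (1 − 1/5) × 7² / 16 = 0.8 × 49 / 16 = 2.45 dB.
Output = -3 − 2.45 = -5.45 dB.

-5.45 dB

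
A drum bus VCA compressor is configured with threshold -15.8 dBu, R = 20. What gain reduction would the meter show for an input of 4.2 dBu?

Overshoot = 4.2 − (-15.8) = 20 dB.
At 20:1, output sits 20/20 = 1 dB above threshold.
GR = overshoot in − overshoot out = 20 − 1 = 19 dB.

19 dB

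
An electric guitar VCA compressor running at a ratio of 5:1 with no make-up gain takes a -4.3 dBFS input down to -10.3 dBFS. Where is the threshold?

Let T be the threshold. Output overshoot = (input overshoot)/R, so -10.3 − T = (-4.3 − T)/5.
5·(-10.3 − T) = -4.3 − T → 4·T = -51.5 − (-4.3) = -47.2.
T = -47.2/4 = -11.8 dBFS.

-11.8 dBFS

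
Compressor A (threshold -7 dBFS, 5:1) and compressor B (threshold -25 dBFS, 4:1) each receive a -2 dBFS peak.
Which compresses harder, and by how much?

A: 5 dB over, compressed to 1 dB over, so 4 dB of GR.
B: 23 dB over, compressed to 5.75 dB over, so 17.25 dB of GR.
Difference: 13.25 dB in favour of B.

B, by 13.25 dB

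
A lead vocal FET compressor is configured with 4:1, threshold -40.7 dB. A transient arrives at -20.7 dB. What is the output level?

-35.7 dB

Overshoot: -20.7 − (-40.7) = 20 dB.
The 20 dB excess becomes 5 dB after 4:1 reduction.
So the level is -40.7 + 5 = -35.7 dB.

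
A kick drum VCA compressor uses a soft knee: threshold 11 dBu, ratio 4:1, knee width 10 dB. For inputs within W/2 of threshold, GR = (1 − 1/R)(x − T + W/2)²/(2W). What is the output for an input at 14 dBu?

11.6 dBu

x − T + W/2 = 14 − 11 + 5 = 8.
GR = (1 − 1/4) × 8² / 20 = 0.75 × 64 / 20 = 2.4 dB.
Output = 14 − 2.4 = 11.6 dBu.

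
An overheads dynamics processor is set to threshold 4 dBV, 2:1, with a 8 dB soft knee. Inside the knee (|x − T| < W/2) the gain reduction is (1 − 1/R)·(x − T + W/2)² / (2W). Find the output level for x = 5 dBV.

x − T + W/2 = 5 − 4 + 4 = 5.
GR = (1 − 1/2) × 5² / 16 = 0.5 × 25 / 16 = 0.78125 dB.
Output = 5 − 0.78125 = 4.21875 dBV.

4.21875 dBV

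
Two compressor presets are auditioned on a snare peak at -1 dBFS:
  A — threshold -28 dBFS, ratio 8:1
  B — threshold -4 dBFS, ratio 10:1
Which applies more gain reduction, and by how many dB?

A, by 20.925 dB

A: 27 dB over, compressed to 3.375 dB over, so 23.625 dB of GR.
B: 3 dB over, compressed to 0.3 dB over, so 2.7 dB of GR.
A reduces 20.925 dB more.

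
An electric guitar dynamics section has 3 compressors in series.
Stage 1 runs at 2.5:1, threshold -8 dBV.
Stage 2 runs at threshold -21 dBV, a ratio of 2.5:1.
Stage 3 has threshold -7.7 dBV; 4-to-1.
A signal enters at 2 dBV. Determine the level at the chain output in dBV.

-14.2 dBV

Stage 1: overshoot 10 dB → 10/2.5 = 4 dB → -4 dBV.
Stage 2: -4 dBV is 17 dB over -21 dBV; at 2.5:1 that becomes 6.8 dB over, giving -14.2 dBV.
Stage 3: -14.2 dBV is at or below the -7.7 dBV threshold — no compression; output -14.2 dBV.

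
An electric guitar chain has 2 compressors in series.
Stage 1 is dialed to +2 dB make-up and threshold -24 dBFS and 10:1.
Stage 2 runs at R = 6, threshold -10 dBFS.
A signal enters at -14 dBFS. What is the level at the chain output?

Stage 1: -14 dBFS is 10 dB over -24 dBFS; at 10:1 that becomes 1 dB over, giving -23 dBFS; +2 dB make-up → -21 dBFS.
Stage 2: -21 dBFS is at or below the -10 dBFS threshold — no compression; output -21 dBFS.

-21 dBFS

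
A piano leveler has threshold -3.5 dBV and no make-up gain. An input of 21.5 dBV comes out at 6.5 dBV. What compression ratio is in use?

Input overshoot = 21.5 − (-3.5) = 25 dB; output overshoot = 6.5 − (-3.5) = 10 dB.
Ratio = 25 / 10 = 2.5.

2.5:1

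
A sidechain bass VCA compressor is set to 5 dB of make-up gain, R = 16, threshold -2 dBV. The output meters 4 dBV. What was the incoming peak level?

Stripping the +5 dB make-up gives -1 dBV at the gain stage.
That's 1 dB above the -2 dBV threshold.
Before 16:1 compression the overshoot was 1 × 16 = 16 dB, so input = -2 + 16 = 14 dBV.

14 dBV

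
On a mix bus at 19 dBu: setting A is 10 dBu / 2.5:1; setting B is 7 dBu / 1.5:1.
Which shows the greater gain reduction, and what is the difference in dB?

A: 9 dB over, compressed to 3.6 dB over, so 5.4 dB of GR.
B: 12 dB over, compressed to 8 dB over, so 4 dB of GR.
Difference: 1.4 dB in favour of A.

A, by 1.4 dB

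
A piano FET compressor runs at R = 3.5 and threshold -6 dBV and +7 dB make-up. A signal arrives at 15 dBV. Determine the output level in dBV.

The input is 21 dB above the -6 dBV threshold.
3.5:1 compression reduces that to 21/3.5 = 6 dB over.
Output = -6 + 6 = 0 dBV; make-up adds 7 dB, giving 7 dBV.

7 dBV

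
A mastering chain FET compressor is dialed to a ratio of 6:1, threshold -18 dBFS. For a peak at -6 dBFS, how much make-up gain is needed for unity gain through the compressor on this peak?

Without make-up, output = threshold + overshoot/6 = -18 + 2 = -16 dBFS.
Gap to target: 10 dB.

10 dB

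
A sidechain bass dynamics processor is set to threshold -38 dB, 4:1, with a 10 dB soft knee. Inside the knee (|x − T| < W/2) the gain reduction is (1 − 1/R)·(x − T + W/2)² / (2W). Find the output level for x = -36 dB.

-37.8375 dB

x − T + W/2 = -36 − (-38) + 5 = 7.
GR = (1 − 1/4) × 7² / 20 = 0.75 × 49 / 20 = 1.8375 dB.
Output = -36 − 1.8375 = -37.8375 dB.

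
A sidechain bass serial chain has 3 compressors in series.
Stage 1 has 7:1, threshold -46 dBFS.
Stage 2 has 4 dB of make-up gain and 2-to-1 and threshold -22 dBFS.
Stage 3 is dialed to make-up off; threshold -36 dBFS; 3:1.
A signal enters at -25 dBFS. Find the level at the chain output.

Stage 1: overshoot 21 dB → 21/7 = 3 dB → -43 dBFS.
Stage 2: -43 dBFS is at or below the -22 dBFS threshold — no compression; make-up brings it to -39 dBFS.
Stage 3: -39 dBFS is at or below the -36 dBFS threshold — no compression; output -39 dBFS.

-39 dBFS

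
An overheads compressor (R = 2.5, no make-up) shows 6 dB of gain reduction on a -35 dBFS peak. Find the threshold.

-45 dBFS

Let T be the threshold. Output overshoot = (input overshoot)/R, so -41 − T = (-35 − T)/2.5.
2.5·(-41 − T) = -35 − T → 1.5·T = -102.5 − (-35) = -67.5.
T = -67.5/1.5 = -45 dBFS.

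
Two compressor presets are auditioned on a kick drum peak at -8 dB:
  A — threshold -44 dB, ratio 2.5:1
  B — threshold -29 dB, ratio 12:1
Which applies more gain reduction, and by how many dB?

A: 36 dB over, compressed to 14.4 dB over, so 21.6 dB of GR.
B: 21 dB over, compressed to 1.75 dB over, so 19.25 dB of GR.
A reduces 2.35 dB more.

A, by 2.35 dB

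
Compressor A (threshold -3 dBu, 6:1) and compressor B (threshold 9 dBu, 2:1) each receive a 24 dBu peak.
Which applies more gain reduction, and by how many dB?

A: 27 dB over, compressed to 4.5 dB over, so 22.5 dB of GR.
B: 15 dB over, compressed to 7.5 dB over, so 7.5 dB of GR.
A reduces 15 dB more.

A, by 15 dB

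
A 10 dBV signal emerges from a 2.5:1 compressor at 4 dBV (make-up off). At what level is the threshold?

Let T be the threshold. Output overshoot = (input overshoot)/R, so 4 − T = (10 − T)/2.5.
2.5·(4 − T) = 10 − T → 1.5·T = 10 − 10 = 0.
T = 0/1.5 = 0 dBV.

0 dBV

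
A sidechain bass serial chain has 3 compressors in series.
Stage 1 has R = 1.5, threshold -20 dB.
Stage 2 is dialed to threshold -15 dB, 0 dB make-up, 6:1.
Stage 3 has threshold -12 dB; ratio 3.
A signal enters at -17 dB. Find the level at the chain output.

Stage 1: 3 dB above -20 dB, reduced 1.5:1 to 2 dB above → -18 dB.
Stage 2: -18 dB is at or below the -15 dB threshold — no compression; output -18 dB.
Stage 3: below threshold (-18 ≤ -12); passes unchanged; output -18 dB.

-18 dB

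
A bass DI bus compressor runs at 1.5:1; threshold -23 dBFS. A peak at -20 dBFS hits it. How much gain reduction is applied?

1 dB

The signal is 3 dB above threshold.
At 1.5:1, output sits 3/1.5 = 2 dB above threshold.
So the signal is attenuated by 3 − 2 = 1 dB.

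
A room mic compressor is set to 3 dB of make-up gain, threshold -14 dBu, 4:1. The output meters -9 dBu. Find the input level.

-6 dBu

Before make-up, the level was -9 − 3 = -12 dBu.
The compressed level sits -12 − (-14) = 2 dB over threshold.
Input overshoot = R × output overshoot = 8 dB → input = -14 + 8 = -6 dBu.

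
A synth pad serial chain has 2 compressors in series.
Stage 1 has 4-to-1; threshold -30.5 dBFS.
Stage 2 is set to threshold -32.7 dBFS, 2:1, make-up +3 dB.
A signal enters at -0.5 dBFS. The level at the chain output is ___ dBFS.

Stage 1: 30 dB above -30.5 dBFS, reduced 4:1 to 7.5 dB above → -23 dBFS.
Stage 2: 9.7 dB above -32.7 dBFS, reduced 2:1 to 4.85 dB above → -27.85 dBFS; +3 dB make-up → -24.85 dBFS.

-24.85 dBFS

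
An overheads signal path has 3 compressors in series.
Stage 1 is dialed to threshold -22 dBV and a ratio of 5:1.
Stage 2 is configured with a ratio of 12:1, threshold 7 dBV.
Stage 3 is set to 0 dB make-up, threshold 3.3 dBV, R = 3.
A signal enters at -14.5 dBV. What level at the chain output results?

-20.5 dBV

Stage 1: -14.5 dBV is 7.5 dB over -22 dBV; at 5:1 that becomes 1.5 dB over, giving -20.5 dBV.
Stage 2: -20.5 dBV is at or below the 7 dBV threshold — no compression; output -20.5 dBV.
Stage 3: below threshold (-20.5 ≤ 3.3); passes unchanged; output -20.5 dBV.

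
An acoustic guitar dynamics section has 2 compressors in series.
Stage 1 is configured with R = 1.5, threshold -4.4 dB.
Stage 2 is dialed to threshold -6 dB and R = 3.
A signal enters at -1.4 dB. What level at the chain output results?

Stage 1: overshoot 3 dB → 3/1.5 = 2 dB → -2.4 dB.
Stage 2: -2.4 dB is 3.6 dB over -6 dB; at 3:1 that becomes 1.2 dB over, giving -4.8 dB.

-4.8 dB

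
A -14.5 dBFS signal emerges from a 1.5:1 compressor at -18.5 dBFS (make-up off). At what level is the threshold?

Input is 12 dB above T (since output overshoot × R = input overshoot: (-18.5 − T)·1.5 = -14.5 − T gives T = -26.5 dBFS).
Check: -26.5 + (-14.5 − (-26.5))/1.5 = -26.5 + 8 = -18.5 dBFS. ✓

-26.5 dBFS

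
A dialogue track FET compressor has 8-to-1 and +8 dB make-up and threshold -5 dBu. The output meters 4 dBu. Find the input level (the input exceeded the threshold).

3 dBu

Remove make-up: 4 − 8 = -4 dBu.
Post-compression overshoot = -4 − (-5) = 1 dB.
Undo the ratio: input overshoot = 1 × 8 = 8 dB, giving input = 3 dBu.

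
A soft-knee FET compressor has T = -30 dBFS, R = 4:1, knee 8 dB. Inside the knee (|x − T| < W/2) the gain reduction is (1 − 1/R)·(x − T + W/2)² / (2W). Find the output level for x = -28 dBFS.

-29.6875 dBFS

x − T + W/2 = -28 − (-30) + 4 = 6.
GR = (1 − 1/4) × 6² / 16 = 0.75 × 36 / 16 = 1.6875 dB.
Output = -28 − 1.6875 = -29.6875 dBFS.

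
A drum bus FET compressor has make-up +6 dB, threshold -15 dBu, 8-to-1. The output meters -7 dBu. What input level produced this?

Remove make-up: -7 − 6 = -13 dBu.
That's 2 dB above the -15 dBu threshold.
Undo the ratio: input overshoot = 2 × 8 = 16 dB, giving input = 1 dBu.

1 dBu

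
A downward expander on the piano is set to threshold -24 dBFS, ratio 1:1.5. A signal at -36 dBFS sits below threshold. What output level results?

-42 dBFS

Undershoot = (-24) − (-36) = 12 dB.
At 1:1.5, that expands to 18 dB under threshold.
Output = -24 − 18 = -42 dBFS.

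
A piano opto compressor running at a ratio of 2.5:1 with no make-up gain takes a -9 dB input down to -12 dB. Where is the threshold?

-14 dB

Input is 5 dB above T (since output overshoot × R = input overshoot: (-12 − T)·2.5 = -9 − T gives T = -14 dB).
Check: -14 + (-9 − (-14))/2.5 = -14 + 2 = -12 dB. ✓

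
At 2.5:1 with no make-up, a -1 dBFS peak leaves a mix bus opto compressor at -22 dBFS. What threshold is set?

-36 dBFS

Gain reduction = -1 − (-22) = 21 dB; output overshoot = GR / (R − 1) = 21 / 1.5 = 14 dB.
Threshold = output − output overshoot = -22 − 14 = -36 dBFS.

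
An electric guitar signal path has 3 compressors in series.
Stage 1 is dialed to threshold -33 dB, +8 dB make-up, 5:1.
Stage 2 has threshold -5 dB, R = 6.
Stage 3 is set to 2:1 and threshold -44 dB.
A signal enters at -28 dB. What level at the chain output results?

Stage 1: overshoot 5 dB → 5/5 = 1 dB → -32 dB; +8 dB make-up → -24 dB.
Stage 2: below threshold (-24 ≤ -5); passes unchanged; output -24 dB.
Stage 3: overshoot 20 dB → 20/2 = 10 dB → -34 dB.

-34 dB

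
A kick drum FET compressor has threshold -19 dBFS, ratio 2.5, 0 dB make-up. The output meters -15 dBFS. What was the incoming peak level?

-9 dBFS

Post-compression overshoot = -15 − (-19) = 4 dB.
Undo the ratio: input overshoot = 4 × 2.5 = 10 dB, giving input = -9 dBFS.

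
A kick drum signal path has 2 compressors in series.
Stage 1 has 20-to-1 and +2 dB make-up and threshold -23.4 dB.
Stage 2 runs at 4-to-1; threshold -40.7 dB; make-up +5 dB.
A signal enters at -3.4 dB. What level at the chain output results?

-30.625 dB

Stage 1: -3.4 dB is 20 dB over -23.4 dB; at 20:1 that becomes 1 dB over, giving -22.4 dB; +2 dB make-up → -20.4 dB.
Stage 2: overshoot 20.3 dB → 20.3/4 = 5.075 dB → -35.625 dB; +5 dB make-up → -30.625 dB.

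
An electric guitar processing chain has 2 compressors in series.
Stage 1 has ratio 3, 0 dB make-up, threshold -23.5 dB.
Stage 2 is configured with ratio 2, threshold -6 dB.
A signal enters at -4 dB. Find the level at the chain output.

Stage 1: 19.5 dB above -23.5 dB, reduced 3:1 to 6.5 dB above → -17 dB.
Stage 2: -17 dB is at or below the -6 dB threshold — no compression; output -17 dB.

-17 dB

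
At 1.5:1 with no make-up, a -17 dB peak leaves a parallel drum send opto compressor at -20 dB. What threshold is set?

Gain reduction = -17 − (-20) = 3 dB; output overshoot = GR / (R − 1) = 3 / 0.5 = 6 dB.
Threshold = output − output overshoot = -20 − 6 = -26 dB.

-26 dB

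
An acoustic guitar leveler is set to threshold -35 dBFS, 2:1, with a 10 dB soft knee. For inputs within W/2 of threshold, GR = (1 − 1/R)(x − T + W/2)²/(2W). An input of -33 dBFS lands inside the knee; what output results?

-34.225 dBFS

x − T + W/2 = -33 − (-35) + 5 = 7.
GR = (1 − 1/2) × 7² / 20 = 0.5 × 49 / 20 = 1.225 dB.
Output = -33 − 1.225 = -34.225 dBFS.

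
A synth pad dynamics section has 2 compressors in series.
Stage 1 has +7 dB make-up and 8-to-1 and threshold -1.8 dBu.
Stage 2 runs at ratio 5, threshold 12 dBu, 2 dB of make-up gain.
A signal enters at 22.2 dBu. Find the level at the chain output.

10.2 dBu

Stage 1: 24 dB above -1.8 dBu, reduced 8:1 to 3 dB above → 1.2 dBu; +7 dB make-up → 8.2 dBu.
Stage 2: below threshold (8.2 ≤ 12); passes unchanged; make-up brings it to 10.2 dBu.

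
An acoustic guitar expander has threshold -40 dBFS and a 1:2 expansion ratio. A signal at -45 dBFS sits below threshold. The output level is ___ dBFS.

-50 dBFS

Undershoot = (-40) − (-45) = 5 dB.
At 1:2, that expands to 10 dB under threshold.
Output = -40 − 10 = -50 dBFS.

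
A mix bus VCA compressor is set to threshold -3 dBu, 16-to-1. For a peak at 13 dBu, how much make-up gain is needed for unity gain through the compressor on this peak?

15 dB

Without make-up, output = threshold + overshoot/16 = -3 + 1 = -2 dBu.
Gap to target: 15 dB.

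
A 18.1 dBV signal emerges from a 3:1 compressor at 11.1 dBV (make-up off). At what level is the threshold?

7.6 dBV

Gain reduction = 18.1 − 11.1 = 7 dB; output overshoot = GR / (R − 1) = 7 / 2 = 3.5 dB.
Threshold = output − output overshoot = 11.1 − 3.5 = 7.6 dBV.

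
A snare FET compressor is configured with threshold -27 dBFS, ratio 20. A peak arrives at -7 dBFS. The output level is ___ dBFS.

-7 dBFS sits 20 dB over threshold.
The 20 dB excess becomes 1 dB after 20:1 reduction.
So the level is -27 + 1 = -26 dBFS.

-26 dBFS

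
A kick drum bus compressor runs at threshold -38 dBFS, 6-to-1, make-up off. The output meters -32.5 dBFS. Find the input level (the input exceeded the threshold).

-5 dBFS

The compressed level sits -32.5 − (-38) = 5.5 dB over threshold.
Undo the ratio: input overshoot = 5.5 × 6 = 33 dB, giving input = -5 dBFS.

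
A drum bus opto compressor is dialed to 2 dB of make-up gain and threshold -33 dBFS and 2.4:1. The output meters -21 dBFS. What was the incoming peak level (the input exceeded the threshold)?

-9 dBFS

Remove make-up: -21 − 2 = -23 dBFS.
Post-compression overshoot = -23 − (-33) = 10 dB.
Input overshoot = R × output overshoot = 24 dB → input = -33 + 24 = -9 dBFS.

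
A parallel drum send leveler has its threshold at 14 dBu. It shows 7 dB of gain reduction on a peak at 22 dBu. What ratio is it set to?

8:1

Input overshoot = 22 − 14 = 8 dB.
Output overshoot = 8 − 7 = 1 dB.
Ratio = input overshoot / output overshoot = 8 / 1 = 8.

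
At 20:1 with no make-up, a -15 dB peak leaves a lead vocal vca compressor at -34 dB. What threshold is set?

-35 dB

Input is 20 dB above T (since output overshoot × R = input overshoot: (-34 − T)·20 = -15 − T gives T = -35 dB).
Check: -35 + (-15 − (-35))/20 = -35 + 1 = -34 dB. ✓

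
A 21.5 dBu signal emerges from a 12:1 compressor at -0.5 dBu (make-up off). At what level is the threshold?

Let T be the threshold. Output overshoot = (input overshoot)/R, so -0.5 − T = (21.5 − T)/12.
12·(-0.5 − T) = 21.5 − T → 11·T = -6 − 21.5 = -27.5.
T = -27.5/11 = -2.5 dBu.

-2.5 dBu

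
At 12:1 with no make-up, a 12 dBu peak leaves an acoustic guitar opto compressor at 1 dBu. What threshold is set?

Let T be the threshold. Output overshoot = (input overshoot)/R, so 1 − T = (12 − T)/12.
12·(1 − T) = 12 − T → 11·T = 12 − 12 = 0.
T = 0/11 = 0 dBu.

0 dBu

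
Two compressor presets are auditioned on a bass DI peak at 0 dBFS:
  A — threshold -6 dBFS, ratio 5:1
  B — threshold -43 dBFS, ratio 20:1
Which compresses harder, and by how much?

A: GR = 6 − 6/5 = 4.8 dB.
B: GR = 43 − 43/20 = 40.85 dB.
Difference: 36.05 dB in favour of B.

B, by 36.05 dB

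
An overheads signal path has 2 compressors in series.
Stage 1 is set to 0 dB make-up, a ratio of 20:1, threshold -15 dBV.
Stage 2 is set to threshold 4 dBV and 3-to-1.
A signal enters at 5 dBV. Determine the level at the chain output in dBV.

Stage 1: 5 dBV is 20 dB over -15 dBV; at 20:1 that becomes 1 dB over, giving -14 dBV.
Stage 2: -14 dBV is at or below the 4 dBV threshold — no compression; output -14 dBV.

-14 dBV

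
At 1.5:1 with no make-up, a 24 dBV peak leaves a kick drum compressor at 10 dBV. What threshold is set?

Let T be the threshold. Output overshoot = (input overshoot)/R, so 10 − T = (24 − T)/1.5.
1.5·(10 − T) = 24 − T → 0.5·T = 15 − 24 = -9.
T = -9/0.5 = -18 dBV.

-18 dBV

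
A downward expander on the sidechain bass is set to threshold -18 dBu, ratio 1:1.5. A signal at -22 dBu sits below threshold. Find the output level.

The input is 4 dB below the -18 dBu threshold.
A 1:1.5 expander multiplies undershoot by 1.5: 4 × 1.5 = 6 dB below threshold.
Output = -18 − 6 = -24 dBu.

-24 dBu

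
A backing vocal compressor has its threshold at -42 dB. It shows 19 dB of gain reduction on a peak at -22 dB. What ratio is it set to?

20:1

Input overshoot = -22 − (-42) = 20 dB.
Output overshoot = 20 − 19 = 1 dB.
Ratio = input overshoot / output overshoot = 20 / 1 = 20.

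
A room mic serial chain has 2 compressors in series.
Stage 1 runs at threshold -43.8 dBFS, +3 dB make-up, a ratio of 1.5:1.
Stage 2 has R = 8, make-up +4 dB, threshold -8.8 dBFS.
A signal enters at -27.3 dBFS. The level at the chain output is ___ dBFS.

-25.8 dBFS

Stage 1: -27.3 dBFS is 16.5 dB over -43.8 dBFS; at 1.5:1 that becomes 11 dB over, giving -32.8 dBFS; +3 dB make-up → -29.8 dBFS.
Stage 2: -29.8 dBFS ≤ -8.8 dBFS, so stage 2 doesn't engage; make-up brings it to -25.8 dBFS.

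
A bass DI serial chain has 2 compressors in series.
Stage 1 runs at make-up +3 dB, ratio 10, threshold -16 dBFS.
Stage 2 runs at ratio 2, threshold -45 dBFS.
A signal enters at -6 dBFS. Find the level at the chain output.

-28.5 dBFS

Stage 1: -6 dBFS is 10 dB over -16 dBFS; at 10:1 that becomes 1 dB over, giving -15 dBFS; +3 dB make-up → -12 dBFS.
Stage 2: -12 dBFS is 33 dB over -45 dBFS; at 2:1 that becomes 16.5 dB over, giving -28.5 dBFS.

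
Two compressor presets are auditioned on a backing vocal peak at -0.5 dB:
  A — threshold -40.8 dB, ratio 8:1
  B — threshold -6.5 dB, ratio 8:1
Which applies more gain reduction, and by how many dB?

A, by 30.0125 dB

A: GR = 40.3 − 40.3/8 = 35.2625 dB.
B: GR = 6 − 6/8 = 5.25 dB.
A reduces 30.0125 dB more.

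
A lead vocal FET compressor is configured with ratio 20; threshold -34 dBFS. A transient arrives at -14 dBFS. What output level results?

-33 dBFS

-14 dBFS sits 20 dB over threshold.
The 20 dB excess becomes 1 dB after 20:1 reduction.
Output = -34 + 1 = -33 dBFS.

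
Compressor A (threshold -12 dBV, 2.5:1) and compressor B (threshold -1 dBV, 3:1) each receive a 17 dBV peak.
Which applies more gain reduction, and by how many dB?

A: overshoot 29 dB → output overshoot 11.6 dB → GR 17.4 dB.
B: overshoot 18 dB → output overshoot 6 dB → GR 12 dB.
A applies 5.4 dB more gain reduction.

A, by 5.4 dB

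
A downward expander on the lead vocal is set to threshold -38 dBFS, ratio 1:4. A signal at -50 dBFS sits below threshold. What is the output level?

-86 dBFS

Undershoot = (-38) − (-50) = 12 dB.
At 1:4, that expands to 48 dB under threshold.
Output = -38 − 48 = -86 dBFS.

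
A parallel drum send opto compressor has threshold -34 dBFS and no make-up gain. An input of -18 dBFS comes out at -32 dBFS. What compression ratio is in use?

Input overshoot = -18 − (-34) = 16 dB; output overshoot = -32 − (-34) = 2 dB.
Ratio = 16 / 2 = 8.

8:1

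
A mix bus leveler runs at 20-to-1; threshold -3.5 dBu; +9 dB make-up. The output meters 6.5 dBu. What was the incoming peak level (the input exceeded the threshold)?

16.5 dBu

Stripping the +9 dB make-up gives -2.5 dBu at the gain stage.
Post-compression overshoot = -2.5 − (-3.5) = 1 dB.
Before 20:1 compression the overshoot was 1 × 20 = 20 dB, so input = -3.5 + 20 = 16.5 dBu.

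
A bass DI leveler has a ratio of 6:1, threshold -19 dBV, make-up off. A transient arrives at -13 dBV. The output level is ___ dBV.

-18 dBV

-13 dBV sits 6 dB over threshold.
The 6 dB excess becomes 1 dB after 6:1 reduction.
Output = -19 + 1 = -18 dBV.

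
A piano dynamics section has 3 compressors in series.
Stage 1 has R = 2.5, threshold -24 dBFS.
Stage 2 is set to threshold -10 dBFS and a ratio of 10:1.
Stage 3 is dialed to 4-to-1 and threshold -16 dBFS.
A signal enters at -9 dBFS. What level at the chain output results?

-18 dBFS

Stage 1: 15 dB above -24 dBFS, reduced 2.5:1 to 6 dB above → -18 dBFS.
Stage 2: -18 dBFS ≤ -10 dBFS, so stage 2 doesn't engage; output -18 dBFS.
Stage 3: -18 dBFS is at or below the -16 dBFS threshold — no compression; output -18 dBFS.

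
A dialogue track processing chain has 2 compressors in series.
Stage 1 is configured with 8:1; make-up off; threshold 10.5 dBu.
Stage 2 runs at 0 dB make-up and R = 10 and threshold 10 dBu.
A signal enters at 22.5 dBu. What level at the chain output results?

Stage 1: 22.5 dBu is 12 dB over 10.5 dBu; at 8:1 that becomes 1.5 dB over, giving 12 dBu.
Stage 2: overshoot 2 dB → 2/10 = 0.2 dB → 10.2 dBu.

10.2 dBu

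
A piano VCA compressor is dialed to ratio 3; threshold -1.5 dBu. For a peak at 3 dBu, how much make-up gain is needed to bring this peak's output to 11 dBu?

Without make-up, output = threshold + overshoot/3 = -1.5 + 1.5 = 0 dBu.
Gap to target: 11 dB.

11 dB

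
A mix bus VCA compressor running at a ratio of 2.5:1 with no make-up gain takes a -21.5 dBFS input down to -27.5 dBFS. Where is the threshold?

Gain reduction = -21.5 − (-27.5) = 6 dB; output overshoot = GR / (R − 1) = 6 / 1.5 = 4 dB.
Threshold = output − output overshoot = -27.5 − 4 = -31.5 dBFS.

-31.5 dBFS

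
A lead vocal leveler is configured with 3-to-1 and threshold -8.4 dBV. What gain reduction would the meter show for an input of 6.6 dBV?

10 dB

Overshoot = 6.6 − (-8.4) = 15 dB.
At 3:1, output sits 15/3 = 5 dB above threshold.
GR = overshoot in − overshoot out = 15 − 5 = 10 dB.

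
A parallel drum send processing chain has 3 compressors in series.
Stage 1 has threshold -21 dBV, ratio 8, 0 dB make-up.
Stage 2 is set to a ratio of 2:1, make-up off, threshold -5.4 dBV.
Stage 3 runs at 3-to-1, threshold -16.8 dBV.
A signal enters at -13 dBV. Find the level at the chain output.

Stage 1: -13 dBV is 8 dB over -21 dBV; at 8:1 that becomes 1 dB over, giving -20 dBV.
Stage 2: below threshold (-20 ≤ -5.4); passes unchanged; output -20 dBV.
Stage 3: -20 dBV is at or below the -16.8 dBV threshold — no compression; output -20 dBV.

-20 dBV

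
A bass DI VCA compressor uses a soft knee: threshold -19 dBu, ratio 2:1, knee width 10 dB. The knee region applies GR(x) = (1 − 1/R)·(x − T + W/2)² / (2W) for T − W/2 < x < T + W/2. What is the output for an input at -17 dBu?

-18.225 dBu

x − T + W/2 = -17 − (-19) + 5 = 7.
GR = (1 − 1/2) × 7² / 20 = 0.5 × 49 / 20 = 1.225 dB.
Output = -17 − 1.225 = -18.225 dBu.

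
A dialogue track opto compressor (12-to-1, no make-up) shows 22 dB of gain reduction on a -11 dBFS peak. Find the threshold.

-35 dBFS

Input is 24 dB above T (since output overshoot × R = input overshoot: (-33 − T)·12 = -11 − T gives T = -35 dBFS).
Check: -35 + (-11 − (-35))/12 = -35 + 2 = -33 dBFS. ✓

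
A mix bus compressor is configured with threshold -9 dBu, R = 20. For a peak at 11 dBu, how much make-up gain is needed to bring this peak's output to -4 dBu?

Without make-up, output = threshold + overshoot/20 = -9 + 1 = -8 dBu.
Gap to target: 4 dB.

4 dB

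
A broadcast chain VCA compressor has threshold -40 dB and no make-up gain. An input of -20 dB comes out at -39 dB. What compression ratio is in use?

20:1

Input overshoot = -20 − (-40) = 20 dB; output overshoot = -39 − (-40) = 1 dB.
Ratio = 20 / 1 = 20.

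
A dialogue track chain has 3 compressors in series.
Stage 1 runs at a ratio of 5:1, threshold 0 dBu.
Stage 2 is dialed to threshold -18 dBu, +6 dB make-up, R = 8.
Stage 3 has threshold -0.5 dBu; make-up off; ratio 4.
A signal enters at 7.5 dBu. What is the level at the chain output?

-9.5625 dBu

Stage 1: overshoot 7.5 dB → 7.5/5 = 1.5 dB → 1.5 dBu.
Stage 2: 1.5 dBu is 19.5 dB over -18 dBu; at 8:1 that becomes 2.4375 dB over, giving -15.5625 dBu; +6 dB make-up → -9.5625 dBu.
Stage 3: -9.5625 dBu ≤ -0.5 dBu, so stage 3 doesn't engage; output -9.5625 dBu.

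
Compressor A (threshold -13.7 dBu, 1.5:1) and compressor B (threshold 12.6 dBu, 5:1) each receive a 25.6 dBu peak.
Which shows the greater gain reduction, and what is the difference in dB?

A, by 2.7 dB

A: overshoot 39.3 dB → output overshoot 26.2 dB → GR 13.1 dB.
B: overshoot 13 dB → output overshoot 2.6 dB → GR 10.4 dB.
A applies 2.7 dB more gain reduction.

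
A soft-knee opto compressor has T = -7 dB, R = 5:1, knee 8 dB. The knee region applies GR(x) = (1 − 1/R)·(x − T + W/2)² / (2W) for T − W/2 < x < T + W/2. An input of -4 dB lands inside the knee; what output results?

-6.45 dB

x − T + W/2 = -4 − (-7) + 4 = 7.
GR = (1 − 1/5) × 7² / 16 = 0.8 × 49 / 16 = 2.45 dB.
Output = -4 − 2.45 = -6.45 dB.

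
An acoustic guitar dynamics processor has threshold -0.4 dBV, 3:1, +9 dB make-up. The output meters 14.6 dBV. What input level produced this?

17.6 dBV

Stripping the +9 dB make-up gives 5.6 dBV at the gain stage.
Post-compression overshoot = 5.6 − (-0.4) = 6 dB.
Undo the ratio: input overshoot = 6 × 3 = 18 dB, giving input = 17.6 dBV.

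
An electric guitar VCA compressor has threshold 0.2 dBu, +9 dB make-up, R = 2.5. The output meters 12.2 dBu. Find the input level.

Before make-up, the level was 12.2 − 9 = 3.2 dBu.
Post-compression overshoot = 3.2 − 0.2 = 3 dB.
Before 2.5:1 compression the overshoot was 3 × 2.5 = 7.5 dB, so input = 0.2 + 7.5 = 7.7 dBu.

7.7 dBu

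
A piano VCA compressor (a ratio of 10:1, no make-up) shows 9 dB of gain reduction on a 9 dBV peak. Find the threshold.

Gain reduction = 9 − 0 = 9 dB; output overshoot = GR / (R − 1) = 9 / 9 = 1 dB.
Threshold = output − output overshoot = 0 − 1 = -1 dBV.

-1 dBV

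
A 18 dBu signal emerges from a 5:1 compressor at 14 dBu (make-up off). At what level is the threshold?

Let T be the threshold. Output overshoot = (input overshoot)/R, so 14 − T = (18 − T)/5.
5·(14 − T) = 18 − T → 4·T = 70 − 18 = 52.
T = 52/4 = 13 dBu.

13 dBu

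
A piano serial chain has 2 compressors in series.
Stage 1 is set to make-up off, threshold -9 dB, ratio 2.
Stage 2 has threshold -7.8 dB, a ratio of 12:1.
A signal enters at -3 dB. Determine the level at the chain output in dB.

-7.65 dB

Stage 1: overshoot 6 dB → 6/2 = 3 dB → -6 dB.
Stage 2: 1.8 dB above -7.8 dB, reduced 12:1 to 0.15 dB above → -7.65 dB.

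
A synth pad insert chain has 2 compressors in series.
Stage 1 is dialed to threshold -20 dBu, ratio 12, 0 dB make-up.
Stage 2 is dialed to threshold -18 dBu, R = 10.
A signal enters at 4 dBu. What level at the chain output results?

-18 dBu

Stage 1: overshoot 24 dB → 24/12 = 2 dB → -18 dBu.
Stage 2: -18 dBu ≤ -18 dBu, so stage 2 doesn't engage; output -18 dBu.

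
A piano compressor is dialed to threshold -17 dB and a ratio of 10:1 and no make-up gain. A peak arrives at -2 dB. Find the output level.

-15.5 dB

Overshoot: -2 − (-17) = 15 dB.
The 15 dB excess becomes 1.5 dB after 10:1 reduction.
So the level is -17 + 1.5 = -15.5 dB.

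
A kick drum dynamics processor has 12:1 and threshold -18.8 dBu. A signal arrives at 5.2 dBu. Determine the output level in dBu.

5.2 dBu sits 24 dB over threshold.
At 12:1 the overshoot is divided by 12, leaving 2 dB above threshold.
So the level is -18.8 + 2 = -16.8 dBu.

-16.8 dBu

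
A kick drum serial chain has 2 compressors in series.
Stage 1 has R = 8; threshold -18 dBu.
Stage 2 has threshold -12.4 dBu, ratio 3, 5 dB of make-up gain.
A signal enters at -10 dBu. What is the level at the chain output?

Stage 1: -10 dBu is 8 dB over -18 dBu; at 8:1 that becomes 1 dB over, giving -17 dBu.
Stage 2: below threshold (-17 ≤ -12.4); passes unchanged; make-up brings it to -12 dBu.

-12 dBu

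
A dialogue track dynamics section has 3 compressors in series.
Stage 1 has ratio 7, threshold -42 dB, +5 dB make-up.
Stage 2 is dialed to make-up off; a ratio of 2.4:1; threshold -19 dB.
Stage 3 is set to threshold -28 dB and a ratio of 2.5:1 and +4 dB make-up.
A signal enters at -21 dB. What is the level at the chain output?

-30 dB

Stage 1: -21 dB is 21 dB over -42 dB; at 7:1 that becomes 3 dB over, giving -39 dB; +5 dB make-up → -34 dB.
Stage 2: -34 dB is at or below the -19 dB threshold — no compression; output -34 dB.
Stage 3: -34 dB ≤ -28 dB, so stage 3 doesn't engage; make-up brings it to -30 dB.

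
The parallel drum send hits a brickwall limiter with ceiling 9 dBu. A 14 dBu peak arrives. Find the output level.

9 dBu

A brickwall limiter is an ∞:1 compressor: any input above the ceiling is clamped to 9 dBu.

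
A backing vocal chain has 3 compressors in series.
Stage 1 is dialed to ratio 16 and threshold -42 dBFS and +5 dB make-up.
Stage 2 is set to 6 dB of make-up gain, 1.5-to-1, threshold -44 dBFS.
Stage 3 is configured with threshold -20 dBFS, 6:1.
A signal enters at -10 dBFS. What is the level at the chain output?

Stage 1: 32 dB above -42 dBFS, reduced 16:1 to 2 dB above → -40 dBFS; +5 dB make-up → -35 dBFS.
Stage 2: 9 dB above -44 dBFS, reduced 1.5:1 to 6 dB above → -38 dBFS; +6 dB make-up → -32 dBFS.
Stage 3: -32 dBFS is at or below the -20 dBFS threshold — no compression; output -32 dBFS.

-32 dBFS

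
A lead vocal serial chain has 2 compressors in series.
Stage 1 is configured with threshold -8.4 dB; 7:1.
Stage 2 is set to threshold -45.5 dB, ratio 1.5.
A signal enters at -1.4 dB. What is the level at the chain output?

-20.1 dB

Stage 1: 7 dB above -8.4 dB, reduced 7:1 to 1 dB above → -7.4 dB.
Stage 2: 38.1 dB above -45.5 dB, reduced 1.5:1 to 25.4 dB above → -20.1 dB.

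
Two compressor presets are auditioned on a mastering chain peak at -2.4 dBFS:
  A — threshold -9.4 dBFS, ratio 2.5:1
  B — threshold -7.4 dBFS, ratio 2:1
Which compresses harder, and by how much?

A, by 1.7 dB

A: GR = 7 − 7/2.5 = 4.2 dB.
B: GR = 5 − 5/2 = 2.5 dB.
A reduces 1.7 dB more.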